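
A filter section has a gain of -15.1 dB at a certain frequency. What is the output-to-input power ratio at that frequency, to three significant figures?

0.0309

Power ratio = 10^(dB/10).
10^(-15.1/10) = 10^(-1.510) = 0.0309.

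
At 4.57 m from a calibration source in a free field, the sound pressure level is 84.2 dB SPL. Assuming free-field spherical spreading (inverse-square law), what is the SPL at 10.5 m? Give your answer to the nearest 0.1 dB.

For a point source in a free field, ΔL = −20·log₁₀(d₂/d₁).
ΔL = −20·log₁₀(10.5/4.57) = -7.23 dB, so L₂ = 84.2 + (-7.23) = 77.0 dB SPL.

77.0 dB SPL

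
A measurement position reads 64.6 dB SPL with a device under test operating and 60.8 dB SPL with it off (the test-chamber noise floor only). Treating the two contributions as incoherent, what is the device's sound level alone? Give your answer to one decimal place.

Subtract intensities: L_src = 10·log₁₀(10^(L_total/10) − 10^(L_bg/10)).
L_src = 10·log₁₀(10^(64.6/10) − 10^(60.8/10)) = 10·log₁₀(1682000) = 62.3 dB SPL.

62.3 dB SPL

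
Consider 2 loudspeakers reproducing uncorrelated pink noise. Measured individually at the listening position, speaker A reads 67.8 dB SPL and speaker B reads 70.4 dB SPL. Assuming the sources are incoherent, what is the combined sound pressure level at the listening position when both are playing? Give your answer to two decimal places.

72.30 dB SPL

Incoherent sources sum as intensities:
L_total = 10·log₁₀(10^(67.8/10) + 10^(70.4/10)) = 10·log₁₀(16990000) = 72.30 dB SPL.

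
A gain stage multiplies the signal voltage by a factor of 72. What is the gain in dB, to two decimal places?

37.15 dB

For a voltage ratio, dB = 20·log₁₀(V₂/V₁).
20·log₁₀(72) = 37.15 dB.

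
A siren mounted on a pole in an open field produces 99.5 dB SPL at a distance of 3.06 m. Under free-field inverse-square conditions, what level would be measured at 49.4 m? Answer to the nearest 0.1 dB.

Free-field point source: level drops by 20·log₁₀ of the distance ratio.
ΔL = −20·log₁₀(49.4/3.06) = -24.16 dB, so L₂ = 99.5 + (-24.16) = 75.3 dB SPL.

75.3 dB SPL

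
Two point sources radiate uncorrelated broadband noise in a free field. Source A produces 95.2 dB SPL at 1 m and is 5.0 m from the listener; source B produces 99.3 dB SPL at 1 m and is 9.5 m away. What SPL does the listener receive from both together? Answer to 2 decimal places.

At the listener: L_A = 95.2 − 20·log₁₀(5.0) = 81.221 dB; L_B = 99.3 − 20·log₁₀(9.5) = 79.746 dB.
Combined: 10·log₁₀(10^(81.221/10)+10^(79.746/10)) = 83.56 dB SPL.

83.56 dB SPL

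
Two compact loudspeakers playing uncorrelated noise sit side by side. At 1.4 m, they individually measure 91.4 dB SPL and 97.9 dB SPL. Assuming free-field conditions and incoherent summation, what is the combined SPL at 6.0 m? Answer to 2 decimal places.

86.14 dB SPL

Combined at 1.4 m: 10·log₁₀(10^(91.4/10)+10^(97.9/10)) = 98.777 dB SPL.
Then apply −20·log₁₀(6.0/1.4) = -12.640 dB → 86.14 dB SPL.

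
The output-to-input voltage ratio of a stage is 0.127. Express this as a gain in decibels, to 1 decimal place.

For a voltage ratio, dB = 20·log₁₀(V₂/V₁).
20·log₁₀(0.127) = -17.9 dB.

-17.9 dB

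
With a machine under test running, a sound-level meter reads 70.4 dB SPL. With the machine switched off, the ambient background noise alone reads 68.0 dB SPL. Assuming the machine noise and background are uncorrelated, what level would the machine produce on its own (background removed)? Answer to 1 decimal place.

Subtract intensities: L_src = 10·log₁₀(10^(L_total/10) − 10^(L_bg/10)).
L_src = 10·log₁₀(10^(70.4/10) − 10^(68.0/10)) = 10·log₁₀(4655000) = 66.7 dB SPL.

66.7 dB SPL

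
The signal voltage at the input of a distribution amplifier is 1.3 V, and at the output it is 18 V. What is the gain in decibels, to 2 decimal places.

For a voltage ratio, dB = 20·log₁₀(V₂/V₁).
20·log₁₀(18/1.3) = 20·log₁₀(13.85) = 22.83 dB.

22.83 dB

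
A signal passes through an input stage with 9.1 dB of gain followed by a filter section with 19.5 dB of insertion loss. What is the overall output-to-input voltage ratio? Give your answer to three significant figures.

0.302

Net gain = 9.1 + (−19.5) = -10.4 dB.
Voltage ratio = 10^(-10.4/20) = 0.302.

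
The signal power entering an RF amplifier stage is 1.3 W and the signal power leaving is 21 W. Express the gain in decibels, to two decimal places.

Power is a power quantity, so gain = 10·log₁₀(P_out/P_in).
10·log₁₀(21/1.3) = 10·log₁₀(16.15) = 12.08 dB.

12.08 dB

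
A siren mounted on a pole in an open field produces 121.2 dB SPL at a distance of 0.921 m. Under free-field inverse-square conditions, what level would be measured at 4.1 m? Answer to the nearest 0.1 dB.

For a point source in a free field, ΔL = −20·log₁₀(d₂/d₁).
ΔL = −20·log₁₀(4.1/0.921) = -12.97 dB, so L₂ = 121.2 + (-12.97) = 108.2 dB SPL.

108.2 dB SPL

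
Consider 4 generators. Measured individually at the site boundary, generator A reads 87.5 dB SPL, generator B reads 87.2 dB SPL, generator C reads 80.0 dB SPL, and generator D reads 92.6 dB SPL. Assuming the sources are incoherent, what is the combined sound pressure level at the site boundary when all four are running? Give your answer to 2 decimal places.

94.78 dB SPL

Incoherent sources sum as intensities:
L_total = 10·log₁₀(10^(87.5/10) + 10^(87.2/10) + 10^(80.0/10) + 10^(92.6/10)) = 10·log₁₀(3007000000) = 94.78 dB SPL.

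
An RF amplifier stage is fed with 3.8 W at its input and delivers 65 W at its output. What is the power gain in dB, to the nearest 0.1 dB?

12.3 dB

Power ratio → dB uses the 10·log₁₀ form:
10·log₁₀(65/3.8) = 10·log₁₀(17.11) = 12.3 dB.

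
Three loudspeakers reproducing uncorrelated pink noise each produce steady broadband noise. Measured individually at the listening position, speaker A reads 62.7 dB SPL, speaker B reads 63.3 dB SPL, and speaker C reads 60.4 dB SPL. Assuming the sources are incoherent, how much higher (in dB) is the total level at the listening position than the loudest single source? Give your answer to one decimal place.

Incoherent sources sum as intensities:
L_total = 10·log₁₀(10^(62.7/10) + 10^(63.3/10) + 10^(60.4/10)) = 67.07 dB SPL.
Excess over the loudest (63.3 dB): 67.07 − 63.3 = 3.8 dB.

3.8 dB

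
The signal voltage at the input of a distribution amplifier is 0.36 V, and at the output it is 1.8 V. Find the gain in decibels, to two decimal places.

Voltage is an amplitude quantity, so gain = 20·log₁₀(V_out/V_in).
20·log₁₀(1.8/0.36) = 20·log₁₀(5.000) = 13.98 dB.

13.98 dB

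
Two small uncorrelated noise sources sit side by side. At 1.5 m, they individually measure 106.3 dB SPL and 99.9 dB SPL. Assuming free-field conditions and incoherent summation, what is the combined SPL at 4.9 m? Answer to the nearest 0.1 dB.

96.9 dB SPL

Combined at 1.5 m: 10·log₁₀(10^(106.3/10)+10^(99.9/10)) = 107.20 dB SPL.
Then apply −20·log₁₀(4.9/1.5) = -10.28 dB → 96.9 dB SPL.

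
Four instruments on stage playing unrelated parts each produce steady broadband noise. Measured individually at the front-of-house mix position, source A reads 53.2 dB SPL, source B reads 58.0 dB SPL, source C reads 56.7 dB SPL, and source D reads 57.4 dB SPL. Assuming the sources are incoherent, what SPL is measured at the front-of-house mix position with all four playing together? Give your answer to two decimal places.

Incoherent sources sum as intensities:
L_total = 10·log₁₀(10^(53.2/10) + 10^(58.0/10) + 10^(56.7/10) + 10^(57.4/10)) = 10·log₁₀(1857000) = 62.69 dB SPL.

62.69 dB SPL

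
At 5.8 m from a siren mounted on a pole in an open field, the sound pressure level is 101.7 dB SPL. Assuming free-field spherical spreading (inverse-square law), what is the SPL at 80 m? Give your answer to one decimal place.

For a point source in a free field, ΔL = −20·log₁₀(d₂/d₁).
ΔL = −20·log₁₀(80/5.8) = -22.79 dB, so L₂ = 101.7 + (-22.79) = 78.9 dB SPL.

78.9 dB SPL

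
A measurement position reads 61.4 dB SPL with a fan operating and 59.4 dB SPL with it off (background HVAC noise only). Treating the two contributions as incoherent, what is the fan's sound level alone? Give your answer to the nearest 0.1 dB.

57.1 dB SPL

Remove the background by subtracting linear intensities:
L_src = 10·log₁₀(10^(61.4/10) − 10^(59.4/10)) = 10·log₁₀(509400) = 57.1 dB SPL.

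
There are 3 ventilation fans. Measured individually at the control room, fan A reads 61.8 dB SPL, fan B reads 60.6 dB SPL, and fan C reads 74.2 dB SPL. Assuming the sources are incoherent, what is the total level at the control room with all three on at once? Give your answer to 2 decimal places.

74.62 dB SPL

Uncorrelated sources add in intensity (power), not in dB.
L_total = 10·log₁₀(10^(61.8/10) + 10^(60.6/10) + 10^(74.2/10)) = 10·log₁₀(28960000) = 74.62 dB SPL.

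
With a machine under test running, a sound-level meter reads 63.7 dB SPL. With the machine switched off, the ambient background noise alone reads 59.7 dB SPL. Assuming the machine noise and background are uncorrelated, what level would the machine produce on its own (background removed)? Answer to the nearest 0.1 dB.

Subtract intensities: L_src = 10·log₁₀(10^(L_total/10) − 10^(L_bg/10)).
L_src = 10·log₁₀(10^(63.7/10) − 10^(59.7/10)) = 10·log₁₀(1411000) = 61.5 dB SPL.

61.5 dB SPL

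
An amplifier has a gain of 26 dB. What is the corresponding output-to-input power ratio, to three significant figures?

Power ratio = 10^(dB/10).
10^(26/10) = 10^(2.600) = 398.

398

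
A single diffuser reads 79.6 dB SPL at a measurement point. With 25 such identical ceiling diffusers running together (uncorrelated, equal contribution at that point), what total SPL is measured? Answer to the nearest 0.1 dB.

25 equal incoherent sources raise the level by 10·log₁₀(25) = 13.98 dB.
L_total = 79.6 + 13.98 = 93.6 dB SPL.

93.6 dB SPL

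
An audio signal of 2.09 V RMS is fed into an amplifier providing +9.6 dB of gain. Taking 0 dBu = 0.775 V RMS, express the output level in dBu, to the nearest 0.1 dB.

Input level: 20·log₁₀(2.09/0.775) = 8.62 dBu.
Output: 8.62 + 9.6 = +18.2 dBu.

+18.2 dBu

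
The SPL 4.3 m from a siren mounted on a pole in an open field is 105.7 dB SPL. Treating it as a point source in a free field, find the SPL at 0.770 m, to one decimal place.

For a point source in a free field, ΔL = −20·log₁₀(d₂/d₁).
ΔL = −20·log₁₀(0.770/4.3) = 14.94 dB, so L₂ = 105.7 + (14.94) = 120.6 dB SPL.

120.6 dB SPL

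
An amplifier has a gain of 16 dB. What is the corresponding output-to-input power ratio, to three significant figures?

39.8

Power ratio = 10^(dB/10).
10^(16/10) = 10^(1.600) = 39.8.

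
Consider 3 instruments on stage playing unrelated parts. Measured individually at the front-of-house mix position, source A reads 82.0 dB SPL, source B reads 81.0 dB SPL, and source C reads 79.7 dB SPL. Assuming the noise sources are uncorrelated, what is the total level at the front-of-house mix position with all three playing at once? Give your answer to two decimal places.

85.77 dB SPL

Uncorrelated sources add in intensity (power), not in dB.
L_total = 10·log₁₀(10^(82.0/10) + 10^(81.0/10) + 10^(79.7/10)) = 10·log₁₀(377700000) = 85.77 dB SPL.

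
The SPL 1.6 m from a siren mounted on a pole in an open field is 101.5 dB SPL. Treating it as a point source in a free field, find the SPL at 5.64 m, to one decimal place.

90.6 dB SPL

Inverse-square spreading gives ΔL = −20·log₁₀(d₂/d₁).
ΔL = −20·log₁₀(5.64/1.6) = -10.94 dB, so L₂ = 101.5 + (-10.94) = 90.6 dB SPL.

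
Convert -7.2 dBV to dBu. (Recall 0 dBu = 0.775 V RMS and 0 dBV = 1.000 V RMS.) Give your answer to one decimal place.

The offset between the scales is 20·log₁₀(0.775/1.000) = −2.214 dB.
So dBu = -7.2 + 2.214 = -5.0 dBu.

-5.0 dBu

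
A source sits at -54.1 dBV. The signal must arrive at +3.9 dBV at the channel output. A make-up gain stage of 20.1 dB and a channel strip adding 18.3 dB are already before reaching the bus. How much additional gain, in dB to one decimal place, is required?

19.6 dB

The required make-up gain is the shortfall in the dB sum.
G = +3.9 − (-54.1) − 20.1 − 18.3 = 19.6 dB.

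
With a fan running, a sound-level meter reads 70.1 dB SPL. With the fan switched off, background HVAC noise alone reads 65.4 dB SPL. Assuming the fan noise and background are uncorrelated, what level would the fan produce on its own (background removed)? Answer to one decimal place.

Subtract intensities: L_src = 10·log₁₀(10^(L_total/10) − 10^(L_bg/10)).
L_src = 10·log₁₀(10^(70.1/10) − 10^(65.4/10)) = 10·log₁₀(6766000) = 68.3 dB SPL.

68.3 dB SPL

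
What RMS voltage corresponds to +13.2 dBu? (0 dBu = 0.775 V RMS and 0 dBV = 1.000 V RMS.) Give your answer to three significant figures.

3.54 V

V = 0.775 V × 10^(+13.2/20).
= 0.775 × 4.571 = 3.54 V.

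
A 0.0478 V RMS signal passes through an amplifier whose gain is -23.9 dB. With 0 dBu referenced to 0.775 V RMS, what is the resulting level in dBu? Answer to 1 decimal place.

Input level: 20·log₁₀(0.0478/0.775) = -24.20 dBu.
Output: -24.20 − 23.9 = -48.1 dBu.

-48.1 dBu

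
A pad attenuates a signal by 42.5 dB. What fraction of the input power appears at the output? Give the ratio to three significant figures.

0.0000562

Power ratio = 10^(dB/10).
10^(-42.5/10) = 10^(-4.250) = 0.0000562.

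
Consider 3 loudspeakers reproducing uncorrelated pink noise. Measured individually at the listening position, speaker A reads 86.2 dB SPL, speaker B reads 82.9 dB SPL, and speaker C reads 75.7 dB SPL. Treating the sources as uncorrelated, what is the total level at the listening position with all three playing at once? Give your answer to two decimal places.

Uncorrelated sources add in intensity (power), not in dB.
L_total = 10·log₁₀(10^(86.2/10) + 10^(82.9/10) + 10^(75.7/10)) = 10·log₁₀(649000000) = 88.12 dB SPL.

88.12 dB SPL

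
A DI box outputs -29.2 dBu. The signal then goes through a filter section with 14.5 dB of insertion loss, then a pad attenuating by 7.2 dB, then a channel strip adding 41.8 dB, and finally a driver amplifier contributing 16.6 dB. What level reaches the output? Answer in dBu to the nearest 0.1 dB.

+7.5 dBu

Cascaded gains and losses add directly in dB.
-29.2 − 14.5 − 7.2 + 41.8 + 16.6 = +7.5 dBu.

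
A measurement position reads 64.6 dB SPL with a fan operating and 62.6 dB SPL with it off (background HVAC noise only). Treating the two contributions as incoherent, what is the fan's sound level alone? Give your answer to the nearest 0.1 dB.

Remove the background by subtracting linear intensities:
L_src = 10·log₁₀(10^(64.6/10) − 10^(62.6/10)) = 10·log₁₀(1064000) = 60.3 dB SPL.

60.3 dB SPL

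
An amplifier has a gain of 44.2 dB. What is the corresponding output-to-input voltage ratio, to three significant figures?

Voltage ratio = 10^(dB/20).
10^(44.2/20) = 10^(2.210) = 162.

162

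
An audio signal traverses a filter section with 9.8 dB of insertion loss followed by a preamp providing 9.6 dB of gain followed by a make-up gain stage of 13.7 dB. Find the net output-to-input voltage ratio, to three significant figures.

4.73

Net gain = (−9.8) + 9.6 + 13.7 = 13.5 dB.
Voltage ratio = 10^(13.5/20) = 4.73.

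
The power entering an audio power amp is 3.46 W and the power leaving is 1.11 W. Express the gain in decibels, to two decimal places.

-4.94 dB

Power ratio → dB uses the 10·log₁₀ form:
10·log₁₀(1.11/3.46) = 10·log₁₀(0.3208) = -4.94 dB.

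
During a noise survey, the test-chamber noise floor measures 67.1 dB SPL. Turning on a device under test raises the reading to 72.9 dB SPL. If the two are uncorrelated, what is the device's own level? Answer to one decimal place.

71.6 dB SPL

Remove the background by subtracting linear intensities:
L_src = 10·log₁₀(10^(72.9/10) − 10^(67.1/10)) = 10·log₁₀(14370000) = 71.6 dB SPL.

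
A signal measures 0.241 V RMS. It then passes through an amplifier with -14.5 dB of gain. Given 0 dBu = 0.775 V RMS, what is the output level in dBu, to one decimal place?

-24.6 dBu

Input level: 20·log₁₀(0.241/0.775) = -10.15 dBu.
Output: -10.15 − 14.5 = -24.6 dBu.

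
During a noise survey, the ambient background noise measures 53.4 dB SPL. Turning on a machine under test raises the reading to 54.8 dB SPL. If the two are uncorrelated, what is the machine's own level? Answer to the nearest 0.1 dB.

Subtract intensities: L_src = 10·log₁₀(10^(L_total/10) − 10^(L_bg/10)).
L_src = 10·log₁₀(10^(54.8/10) − 10^(53.4/10)) = 10·log₁₀(83220) = 49.2 dB SPL.

49.2 dB SPL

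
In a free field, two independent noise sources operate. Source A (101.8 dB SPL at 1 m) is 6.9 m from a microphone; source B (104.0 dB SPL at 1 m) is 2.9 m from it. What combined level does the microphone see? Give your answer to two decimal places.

At the listener: L_A = 101.8 − 20·log₁₀(6.9) = 85.023 dB; L_B = 104.0 − 20·log₁₀(2.9) = 94.752 dB.
Combined: 10·log₁₀(10^(85.023/10)+10^(94.752/10)) = 95.19 dB SPL.

95.19 dB SPL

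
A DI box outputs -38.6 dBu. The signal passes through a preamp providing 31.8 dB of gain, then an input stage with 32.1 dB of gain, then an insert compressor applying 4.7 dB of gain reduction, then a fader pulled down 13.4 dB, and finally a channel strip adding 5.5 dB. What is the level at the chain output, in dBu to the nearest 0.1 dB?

+12.7 dBu

In dB, series stages simply add:
-38.6 + 31.8 + 32.1 − 4.7 − 13.4 + 5.5 = +12.7 dBu.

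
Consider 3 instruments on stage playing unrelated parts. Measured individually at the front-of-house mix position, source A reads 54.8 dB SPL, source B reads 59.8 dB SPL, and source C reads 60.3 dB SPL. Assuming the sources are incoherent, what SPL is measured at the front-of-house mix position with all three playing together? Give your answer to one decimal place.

Add the sources as powers (linear), then convert back to dB:
L_total = 10·log₁₀(10^(54.8/10) + 10^(59.8/10) + 10^(60.3/10)) = 10·log₁₀(2329000) = 63.7 dB SPL.

63.7 dB SPL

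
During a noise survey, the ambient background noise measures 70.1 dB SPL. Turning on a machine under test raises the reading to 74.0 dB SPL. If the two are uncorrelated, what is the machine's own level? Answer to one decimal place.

71.7 dB SPL

Subtract intensities: L_src = 10·log₁₀(10^(L_total/10) − 10^(L_bg/10)).
L_src = 10·log₁₀(10^(74.0/10) − 10^(70.1/10)) = 10·log₁₀(14890000) = 71.7 dB SPL.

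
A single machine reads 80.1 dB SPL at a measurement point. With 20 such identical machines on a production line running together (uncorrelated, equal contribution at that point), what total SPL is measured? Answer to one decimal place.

93.1 dB SPL

20 equal incoherent sources raise the level by 10·log₁₀(20) = 13.01 dB.
L_total = 80.1 + 13.01 = 93.1 dB SPL.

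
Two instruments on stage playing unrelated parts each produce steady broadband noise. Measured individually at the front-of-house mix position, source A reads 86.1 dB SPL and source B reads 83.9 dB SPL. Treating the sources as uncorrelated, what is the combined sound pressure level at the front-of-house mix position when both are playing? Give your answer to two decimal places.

88.15 dB SPL

Add the sources as powers (linear), then convert back to dB:
L_total = 10·log₁₀(10^(86.1/10) + 10^(83.9/10)) = 10·log₁₀(652900000) = 88.15 dB SPL.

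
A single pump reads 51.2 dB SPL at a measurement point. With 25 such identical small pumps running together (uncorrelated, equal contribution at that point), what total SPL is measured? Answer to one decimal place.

65.2 dB SPL

25 equal incoherent sources raise the level by 10·log₁₀(25) = 13.98 dB.
L_total = 51.2 + 13.98 = 65.2 dB SPL.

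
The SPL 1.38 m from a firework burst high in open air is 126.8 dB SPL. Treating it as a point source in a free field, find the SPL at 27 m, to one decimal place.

101.0 dB SPL

Free-field point source: level drops by 20·log₁₀ of the distance ratio.
ΔL = −20·log₁₀(27/1.38) = -25.83 dB, so L₂ = 126.8 + (-25.83) = 101.0 dB SPL.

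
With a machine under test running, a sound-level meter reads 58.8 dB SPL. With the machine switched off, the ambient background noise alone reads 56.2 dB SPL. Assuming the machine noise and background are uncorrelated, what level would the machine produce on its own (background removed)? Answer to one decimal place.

Subtract intensities: L_src = 10·log₁₀(10^(L_total/10) − 10^(L_bg/10)).
L_src = 10·log₁₀(10^(58.8/10) − 10^(56.2/10)) = 10·log₁₀(341700) = 55.3 dB SPL.

55.3 dB SPL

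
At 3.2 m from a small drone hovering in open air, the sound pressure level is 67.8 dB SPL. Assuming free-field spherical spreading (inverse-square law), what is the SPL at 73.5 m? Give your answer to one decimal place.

Inverse-square spreading gives ΔL = −20·log₁₀(d₂/d₁).
ΔL = −20·log₁₀(73.5/3.2) = -27.22 dB, so L₂ = 67.8 + (-27.22) = 40.6 dB SPL.

40.6 dB SPL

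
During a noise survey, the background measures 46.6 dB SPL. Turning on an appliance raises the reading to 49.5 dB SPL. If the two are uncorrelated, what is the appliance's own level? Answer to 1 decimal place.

46.4 dB SPL

Background correction is a power subtraction:
L_src = 10·log₁₀(10^(49.5/10) − 10^(46.6/10)) = 10·log₁₀(43420) = 46.4 dB SPL.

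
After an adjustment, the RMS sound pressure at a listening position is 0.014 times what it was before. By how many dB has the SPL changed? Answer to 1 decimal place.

-37.1 dB

Sound pressure is an amplitude quantity: ΔL = 20·log₁₀(p₂/p₁).
20·log₁₀(0.014) = -37.1 dB.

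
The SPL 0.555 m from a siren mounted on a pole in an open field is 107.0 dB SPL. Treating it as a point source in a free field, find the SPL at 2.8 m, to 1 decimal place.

92.9 dB SPL

For a point source in a free field, ΔL = −20·log₁₀(d₂/d₁).
ΔL = −20·log₁₀(2.8/0.555) = -14.06 dB, so L₂ = 107.0 + (-14.06) = 92.9 dB SPL.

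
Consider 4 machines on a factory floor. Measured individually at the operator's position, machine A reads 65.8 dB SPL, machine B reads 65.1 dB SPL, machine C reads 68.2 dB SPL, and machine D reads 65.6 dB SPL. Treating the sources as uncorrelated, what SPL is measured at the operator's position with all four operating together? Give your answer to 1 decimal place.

72.4 dB SPL

Incoherent sources sum as intensities:
L_total = 10·log₁₀(10^(65.8/10) + 10^(65.1/10) + 10^(68.2/10) + 10^(65.6/10)) = 10·log₁₀(17280000) = 72.4 dB SPL.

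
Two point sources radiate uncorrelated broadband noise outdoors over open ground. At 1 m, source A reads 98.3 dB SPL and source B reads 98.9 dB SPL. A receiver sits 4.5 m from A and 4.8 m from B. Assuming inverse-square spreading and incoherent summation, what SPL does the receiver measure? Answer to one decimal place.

88.3 dB SPL

At the listener: L_A = 98.3 − 20·log₁₀(4.5) = 85.24 dB; L_B = 98.9 − 20·log₁₀(4.8) = 85.28 dB.
Combined: 10·log₁₀(10^(85.24/10)+10^(85.28/10)) = 88.3 dB SPL.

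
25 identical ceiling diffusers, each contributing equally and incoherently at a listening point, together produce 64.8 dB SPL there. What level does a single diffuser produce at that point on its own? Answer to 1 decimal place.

50.8 dB SPL

25 equal incoherent sources add 10·log₁₀(25) = 13.98 dB over one source.
L_one = 64.8 − 13.98 = 50.8 dB SPL.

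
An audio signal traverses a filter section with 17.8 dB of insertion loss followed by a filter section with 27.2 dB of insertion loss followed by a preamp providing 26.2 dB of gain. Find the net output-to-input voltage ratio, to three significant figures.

0.115

Net gain = (−17.8) + (−27.2) + 26.2 = -18.8 dB.
Voltage ratio = 10^(-18.8/20) = 0.115.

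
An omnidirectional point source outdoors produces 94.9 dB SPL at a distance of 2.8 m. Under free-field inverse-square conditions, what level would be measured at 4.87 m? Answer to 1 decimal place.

90.1 dB SPL

For a point source in a free field, ΔL = −20·log₁₀(d₂/d₁).
ΔL = −20·log₁₀(4.87/2.8) = -4.81 dB, so L₂ = 94.9 + (-4.81) = 90.1 dB SPL.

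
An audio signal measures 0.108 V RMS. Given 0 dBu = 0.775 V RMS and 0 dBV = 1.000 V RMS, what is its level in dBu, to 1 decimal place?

dBu = 20·log₁₀(V / 0.775 V).
20·log₁₀(0.108/0.775) = -17.1 dBu.

-17.1 dBu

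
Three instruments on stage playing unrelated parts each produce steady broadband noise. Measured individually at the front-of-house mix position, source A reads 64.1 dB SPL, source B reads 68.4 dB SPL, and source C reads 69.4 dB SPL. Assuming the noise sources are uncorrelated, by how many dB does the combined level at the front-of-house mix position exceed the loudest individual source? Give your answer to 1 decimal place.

Incoherent sources sum as intensities:
L_total = 10·log₁₀(10^(64.1/10) + 10^(68.4/10) + 10^(69.4/10)) = 72.60 dB SPL.
Excess over the loudest (69.4 dB): 72.60 − 69.4 = 3.2 dB.

3.2 dB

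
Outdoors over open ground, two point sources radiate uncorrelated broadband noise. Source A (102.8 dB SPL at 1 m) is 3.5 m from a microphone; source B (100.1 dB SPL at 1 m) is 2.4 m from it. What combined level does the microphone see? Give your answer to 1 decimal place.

95.2 dB SPL

At the listener: L_A = 102.8 − 20·log₁₀(3.5) = 91.92 dB; L_B = 100.1 − 20·log₁₀(2.4) = 92.50 dB.
Combined: 10·log₁₀(10^(91.92/10)+10^(92.50/10)) = 95.2 dB SPL.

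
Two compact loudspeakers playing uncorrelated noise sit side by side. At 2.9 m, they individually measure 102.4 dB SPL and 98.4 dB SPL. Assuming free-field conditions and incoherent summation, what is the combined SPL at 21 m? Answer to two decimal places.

86.66 dB SPL

Combined at 2.9 m: 10·log₁₀(10^(102.4/10)+10^(98.4/10)) = 103.855 dB SPL.
Then apply −20·log₁₀(21/2.9) = -17.196 dB → 86.66 dB SPL.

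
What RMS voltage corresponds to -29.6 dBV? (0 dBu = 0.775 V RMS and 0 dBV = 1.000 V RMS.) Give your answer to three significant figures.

V = 1.000 V × 10^(-29.6/20).
= 1.000 × 0.03311 = 0.0331 V.

0.0331 V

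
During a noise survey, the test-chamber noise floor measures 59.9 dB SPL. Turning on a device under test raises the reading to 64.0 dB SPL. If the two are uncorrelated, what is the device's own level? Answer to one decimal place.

61.9 dB SPL

Background correction is a power subtraction:
L_src = 10·log₁₀(10^(64.0/10) − 10^(59.9/10)) = 10·log₁₀(1535000) = 61.9 dB SPL.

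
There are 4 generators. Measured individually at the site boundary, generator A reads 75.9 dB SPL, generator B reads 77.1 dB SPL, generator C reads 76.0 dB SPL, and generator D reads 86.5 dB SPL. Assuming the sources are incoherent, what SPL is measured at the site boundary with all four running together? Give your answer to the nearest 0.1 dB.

87.6 dB SPL

Add the sources as powers (linear), then convert back to dB:
L_total = 10·log₁₀(10^(75.9/10) + 10^(77.1/10) + 10^(76.0/10) + 10^(86.5/10)) = 10·log₁₀(576700000) = 87.6 dB SPL.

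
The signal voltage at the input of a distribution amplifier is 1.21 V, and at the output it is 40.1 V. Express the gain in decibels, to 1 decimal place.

Voltage ratio → dB uses the 20·log₁₀ form:
20·log₁₀(40.1/1.21) = 20·log₁₀(33.14) = 30.4 dB.

30.4 dB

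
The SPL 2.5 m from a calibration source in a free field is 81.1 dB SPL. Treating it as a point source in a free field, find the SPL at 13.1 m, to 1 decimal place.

66.7 dB SPL

For a point source in a free field, ΔL = −20·log₁₀(d₂/d₁).
ΔL = −20·log₁₀(13.1/2.5) = -14.39 dB, so L₂ = 81.1 + (-14.39) = 66.7 dB SPL.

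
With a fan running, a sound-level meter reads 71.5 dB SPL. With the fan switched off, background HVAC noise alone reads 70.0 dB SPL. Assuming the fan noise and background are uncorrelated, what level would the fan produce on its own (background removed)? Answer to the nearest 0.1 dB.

66.2 dB SPL

Background correction is a power subtraction:
L_src = 10·log₁₀(10^(71.5/10) − 10^(70.0/10)) = 10·log₁₀(4125000) = 66.2 dB SPL.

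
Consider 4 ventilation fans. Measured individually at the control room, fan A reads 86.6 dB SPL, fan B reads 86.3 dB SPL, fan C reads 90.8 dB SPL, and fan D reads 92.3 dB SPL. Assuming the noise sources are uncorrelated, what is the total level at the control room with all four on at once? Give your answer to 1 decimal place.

95.8 dB SPL

Uncorrelated sources add in intensity (power), not in dB.
L_total = 10·log₁₀(10^(86.6/10) + 10^(86.3/10) + 10^(90.8/10) + 10^(92.3/10)) = 10·log₁₀(3784000000) = 95.8 dB SPL.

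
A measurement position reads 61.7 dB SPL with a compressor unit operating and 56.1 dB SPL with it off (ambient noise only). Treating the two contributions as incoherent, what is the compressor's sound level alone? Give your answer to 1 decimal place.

60.3 dB SPL

Remove the background by subtracting linear intensities:
L_src = 10·log₁₀(10^(61.7/10) − 10^(56.1/10)) = 10·log₁₀(1072000) = 60.3 dB SPL.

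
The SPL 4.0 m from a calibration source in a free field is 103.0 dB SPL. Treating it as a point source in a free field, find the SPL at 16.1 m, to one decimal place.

Free-field point source: level drops by 20·log₁₀ of the distance ratio.
ΔL = −20·log₁₀(16.1/4.0) = -12.10 dB, so L₂ = 103.0 + (-12.10) = 90.9 dB SPL.

90.9 dB SPL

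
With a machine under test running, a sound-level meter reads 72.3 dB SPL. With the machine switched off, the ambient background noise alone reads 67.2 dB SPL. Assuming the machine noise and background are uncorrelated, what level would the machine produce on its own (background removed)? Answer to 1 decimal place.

70.7 dB SPL

Remove the background by subtracting linear intensities:
L_src = 10·log₁₀(10^(72.3/10) − 10^(67.2/10)) = 10·log₁₀(11730000) = 70.7 dB SPL.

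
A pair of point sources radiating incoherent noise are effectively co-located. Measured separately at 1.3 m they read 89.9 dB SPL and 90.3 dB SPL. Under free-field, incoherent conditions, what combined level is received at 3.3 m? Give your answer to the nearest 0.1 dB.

Combined at 1.3 m: 10·log₁₀(10^(89.9/10)+10^(90.3/10)) = 93.11 dB SPL.
Then apply −20·log₁₀(3.3/1.3) = -8.09 dB → 85.0 dB SPL.

85.0 dB SPL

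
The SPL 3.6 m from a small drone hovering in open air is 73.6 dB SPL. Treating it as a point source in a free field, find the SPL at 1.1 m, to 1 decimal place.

Free-field point source: level drops by 20·log₁₀ of the distance ratio.
ΔL = −20·log₁₀(1.1/3.6) = 10.30 dB, so L₂ = 73.6 + (10.30) = 83.9 dB SPL.

83.9 dB SPL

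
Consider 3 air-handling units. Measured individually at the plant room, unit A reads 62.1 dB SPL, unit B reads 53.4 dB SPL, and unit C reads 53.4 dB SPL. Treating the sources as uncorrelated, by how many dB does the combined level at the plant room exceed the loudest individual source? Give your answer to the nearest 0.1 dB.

1.0 dB

Incoherent sources sum as intensities:
L_total = 10·log₁₀(10^(62.1/10) + 10^(53.4/10) + 10^(53.4/10)) = 63.14 dB SPL.
Excess over the loudest (62.1 dB): 63.14 − 62.1 = 1.0 dB.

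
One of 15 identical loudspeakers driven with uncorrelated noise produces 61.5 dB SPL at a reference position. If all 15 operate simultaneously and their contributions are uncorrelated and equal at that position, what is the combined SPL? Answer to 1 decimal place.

73.3 dB SPL

15 equal incoherent sources raise the level by 10·log₁₀(15) = 11.76 dB.
L_total = 61.5 + 11.76 = 73.3 dB SPL.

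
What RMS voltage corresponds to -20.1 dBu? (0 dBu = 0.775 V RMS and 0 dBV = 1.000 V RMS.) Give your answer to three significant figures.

V = 0.775 V × 10^(-20.1/20).
= 0.775 × 0.09886 = 0.0766 V.

0.0766 V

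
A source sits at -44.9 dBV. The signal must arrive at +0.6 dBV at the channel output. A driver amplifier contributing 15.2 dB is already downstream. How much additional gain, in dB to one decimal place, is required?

The required make-up gain is the shortfall in the dB sum.
G = +0.6 − (-44.9) − 15.2 = 30.3 dB.

30.3 dB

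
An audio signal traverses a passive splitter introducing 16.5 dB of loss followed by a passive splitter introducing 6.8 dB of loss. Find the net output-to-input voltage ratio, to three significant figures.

0.0684

Net gain = (−16.5) + (−6.8) = -23.3 dB.
Voltage ratio = 10^(-23.3/20) = 0.0684.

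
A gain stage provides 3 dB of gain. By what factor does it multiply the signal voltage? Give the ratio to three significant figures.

1.41

Voltage ratio = 10^(dB/20).
10^(3/20) = 10^(0.1500) = 1.41.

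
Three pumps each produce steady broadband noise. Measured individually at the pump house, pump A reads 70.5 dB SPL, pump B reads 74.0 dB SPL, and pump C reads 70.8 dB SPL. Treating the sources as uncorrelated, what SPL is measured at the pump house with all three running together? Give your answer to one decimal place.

76.8 dB SPL

Uncorrelated sources add in intensity (power), not in dB.
L_total = 10·log₁₀(10^(70.5/10) + 10^(74.0/10) + 10^(70.8/10)) = 10·log₁₀(48360000) = 76.8 dB SPL.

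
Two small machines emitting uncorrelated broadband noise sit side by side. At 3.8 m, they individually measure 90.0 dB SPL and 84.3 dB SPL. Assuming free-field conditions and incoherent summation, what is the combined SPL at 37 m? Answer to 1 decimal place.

Combined at 3.8 m: 10·log₁₀(10^(90.0/10)+10^(84.3/10)) = 91.04 dB SPL.
Then apply −20·log₁₀(37/3.8) = -19.77 dB → 71.3 dB SPL.

71.3 dB SPL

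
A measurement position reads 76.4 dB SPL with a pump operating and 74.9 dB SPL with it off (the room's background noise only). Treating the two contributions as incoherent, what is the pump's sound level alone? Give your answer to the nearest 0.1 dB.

Background correction is a power subtraction:
L_src = 10·log₁₀(10^(76.4/10) − 10^(74.9/10)) = 10·log₁₀(12750000) = 71.1 dB SPL.

71.1 dB SPL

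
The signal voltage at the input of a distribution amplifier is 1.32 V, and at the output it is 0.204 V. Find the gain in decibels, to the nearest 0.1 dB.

Voltage ratio → dB uses the 20·log₁₀ form:
20·log₁₀(0.204/1.32) = 20·log₁₀(0.1545) = -16.2 dB.

-16.2 dB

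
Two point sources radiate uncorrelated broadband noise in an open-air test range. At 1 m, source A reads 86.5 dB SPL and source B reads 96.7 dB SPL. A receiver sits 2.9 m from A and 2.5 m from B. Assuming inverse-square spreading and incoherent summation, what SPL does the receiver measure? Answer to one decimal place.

89.0 dB SPL

At the listener: L_A = 86.5 − 20·log₁₀(2.9) = 77.25 dB; L_B = 96.7 − 20·log₁₀(2.5) = 88.74 dB.
Combined: 10·log₁₀(10^(77.25/10)+10^(88.74/10)) = 89.0 dB SPL.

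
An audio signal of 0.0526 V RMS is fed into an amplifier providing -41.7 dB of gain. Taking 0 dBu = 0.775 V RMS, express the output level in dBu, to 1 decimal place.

Input level: 20·log₁₀(0.0526/0.775) = -23.37 dBu.
Output: -23.37 − 41.7 = -65.1 dBu.

-65.1 dBu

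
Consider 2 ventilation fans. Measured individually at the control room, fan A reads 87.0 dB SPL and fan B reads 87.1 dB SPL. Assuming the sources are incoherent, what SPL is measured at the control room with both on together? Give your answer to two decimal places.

90.06 dB SPL

Uncorrelated sources add in intensity (power), not in dB.
L_total = 10·log₁₀(10^(87.0/10) + 10^(87.1/10)) = 10·log₁₀(1014000000) = 90.06 dB SPL.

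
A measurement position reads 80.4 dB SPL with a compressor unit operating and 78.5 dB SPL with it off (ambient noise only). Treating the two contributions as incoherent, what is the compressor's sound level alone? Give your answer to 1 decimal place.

75.9 dB SPL

Remove the background by subtracting linear intensities:
L_src = 10·log₁₀(10^(80.4/10) − 10^(78.5/10)) = 10·log₁₀(38850000) = 75.9 dB SPL.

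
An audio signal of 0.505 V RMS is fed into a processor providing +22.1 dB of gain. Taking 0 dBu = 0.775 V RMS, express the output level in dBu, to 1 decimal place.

Input level: 20·log₁₀(0.505/0.775) = -3.72 dBu.
Output: -3.72 + 22.1 = +18.4 dBu.

+18.4 dBu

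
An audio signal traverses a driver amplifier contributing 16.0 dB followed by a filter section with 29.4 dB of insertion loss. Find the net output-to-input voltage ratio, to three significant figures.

0.214

Net gain = 16.0 + (−29.4) = -13.4 dB.
Voltage ratio = 10^(-13.4/20) = 0.214.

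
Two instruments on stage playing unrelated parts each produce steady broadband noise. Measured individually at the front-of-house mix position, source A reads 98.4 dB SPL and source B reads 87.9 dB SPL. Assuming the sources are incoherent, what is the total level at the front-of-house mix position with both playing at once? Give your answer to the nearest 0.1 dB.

Incoherent sources sum as intensities:
L_total = 10·log₁₀(10^(98.4/10) + 10^(87.9/10)) = 10·log₁₀(7535000000) = 98.8 dB SPL.

98.8 dB SPL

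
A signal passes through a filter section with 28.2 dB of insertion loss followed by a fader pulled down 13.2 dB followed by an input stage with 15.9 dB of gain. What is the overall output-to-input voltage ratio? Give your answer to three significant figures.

0.0531

Net gain = (−28.2) + (−13.2) + 15.9 = -25.5 dB.
Voltage ratio = 10^(-25.5/20) = 0.0531.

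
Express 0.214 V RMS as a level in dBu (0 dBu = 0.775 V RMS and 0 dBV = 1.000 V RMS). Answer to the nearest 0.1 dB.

-11.2 dBu

dBu = 20·log₁₀(V / 0.775 V).
20·log₁₀(0.214/0.775) = -11.2 dBu.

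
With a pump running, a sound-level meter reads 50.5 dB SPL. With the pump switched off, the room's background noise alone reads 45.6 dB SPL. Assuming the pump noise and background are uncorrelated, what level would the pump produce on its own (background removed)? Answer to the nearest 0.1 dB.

Subtract intensities: L_src = 10·log₁₀(10^(L_total/10) − 10^(L_bg/10)).
L_src = 10·log₁₀(10^(50.5/10) − 10^(45.6/10)) = 10·log₁₀(75890) = 48.8 dB SPL.

48.8 dB SPL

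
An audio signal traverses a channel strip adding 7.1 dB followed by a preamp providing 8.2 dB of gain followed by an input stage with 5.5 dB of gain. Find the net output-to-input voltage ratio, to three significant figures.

Net gain = 7.1 + 8.2 + 5.5 = 20.8 dB.
Voltage ratio = 10^(20.8/20) = 11.0.

11.0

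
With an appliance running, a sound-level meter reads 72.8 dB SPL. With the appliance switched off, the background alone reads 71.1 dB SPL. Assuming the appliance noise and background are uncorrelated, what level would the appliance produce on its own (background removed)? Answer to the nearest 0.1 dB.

Remove the background by subtracting linear intensities:
L_src = 10·log₁₀(10^(72.8/10) − 10^(71.1/10)) = 10·log₁₀(6172000) = 67.9 dB SPL.

67.9 dB SPL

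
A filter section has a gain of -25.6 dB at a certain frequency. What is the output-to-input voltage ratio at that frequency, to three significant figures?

Voltage ratio = 10^(dB/20).
10^(-25.6/20) = 10^(-1.280) = 0.0525.

0.0525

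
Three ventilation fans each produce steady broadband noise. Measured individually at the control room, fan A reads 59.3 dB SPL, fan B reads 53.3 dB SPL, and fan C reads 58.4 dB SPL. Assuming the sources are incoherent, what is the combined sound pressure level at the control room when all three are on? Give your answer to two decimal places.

Uncorrelated sources add in intensity (power), not in dB.
L_total = 10·log₁₀(10^(59.3/10) + 10^(53.3/10) + 10^(58.4/10)) = 10·log₁₀(1757000) = 62.45 dB SPL.

62.45 dB SPL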